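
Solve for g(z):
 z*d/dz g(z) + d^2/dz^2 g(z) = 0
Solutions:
 g(z) = C1 + C2*erf(sqrt(2)*z/2)


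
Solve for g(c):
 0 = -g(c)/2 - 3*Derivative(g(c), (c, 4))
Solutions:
 g(c) = (C1*sin(2^(1/4)*3^(3/4)*c/6) + C2*cos(2^(1/4)*3^(3/4)*c/6))*exp(-2^(1/4)*3^(3/4)*c/6) + (C3*sin(2^(1/4)*3^(3/4)*c/6) + C4*cos(2^(1/4)*3^(3/4)*c/6))*exp(2^(1/4)*3^(3/4)*c/6)


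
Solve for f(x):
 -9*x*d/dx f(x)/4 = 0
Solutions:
 f(x) = C1


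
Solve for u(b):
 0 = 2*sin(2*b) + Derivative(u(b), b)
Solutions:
 u(b) = C1 + cos(2*b)


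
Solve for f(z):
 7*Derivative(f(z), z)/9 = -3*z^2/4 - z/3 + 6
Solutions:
 f(z) = C1 - 9*z^3/28 - 3*z^2/14 + 54*z/7


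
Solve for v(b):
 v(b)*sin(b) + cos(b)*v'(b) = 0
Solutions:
 v(b) = C1*cos(b)


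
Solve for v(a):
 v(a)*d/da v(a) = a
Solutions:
 v(a) = -sqrt(C1 + a^2)
 v(a) = sqrt(C1 + a^2)


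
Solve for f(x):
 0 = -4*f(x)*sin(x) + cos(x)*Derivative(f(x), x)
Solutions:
 f(x) = C1/cos(x)^4


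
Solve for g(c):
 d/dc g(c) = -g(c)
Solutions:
 g(c) = C1*exp(-c)


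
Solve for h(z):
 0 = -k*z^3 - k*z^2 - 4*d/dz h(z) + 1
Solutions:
 h(z) = C1 - k*z^4/16 - k*z^3/12 + z/4


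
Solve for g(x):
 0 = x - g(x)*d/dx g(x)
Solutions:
 g(x) = -sqrt(C1 + x^2)
 g(x) = sqrt(C1 + x^2)


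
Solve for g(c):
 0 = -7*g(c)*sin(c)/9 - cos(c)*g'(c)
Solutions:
 g(c) = C1*cos(c)^(7/9)


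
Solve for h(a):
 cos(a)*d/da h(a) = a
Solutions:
 h(a) = C1 + Integral(a/cos(a), a)


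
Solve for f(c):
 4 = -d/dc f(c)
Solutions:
 f(c) = C1 - 4*c


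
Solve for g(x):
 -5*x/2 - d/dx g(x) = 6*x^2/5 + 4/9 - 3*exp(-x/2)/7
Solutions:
 g(x) = C1 - 2*x^3/5 - 5*x^2/4 - 4*x/9 - 6*exp(-x/2)/7


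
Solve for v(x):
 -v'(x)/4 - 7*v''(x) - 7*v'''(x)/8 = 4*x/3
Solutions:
 v(x) = C1 + C2*exp(x*(-4 + sqrt(770)/7)) + C3*exp(-x*(sqrt(770)/7 + 4)) - 8*x^2/3 + 448*x/3


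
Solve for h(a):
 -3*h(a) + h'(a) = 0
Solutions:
 h(a) = C1*exp(3*a)


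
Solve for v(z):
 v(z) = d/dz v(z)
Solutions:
 v(z) = C1*exp(z)


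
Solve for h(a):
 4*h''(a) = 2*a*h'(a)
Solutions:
 h(a) = C1 + C2*erfi(a/2)


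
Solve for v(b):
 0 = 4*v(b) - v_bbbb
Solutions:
 v(b) = C1*exp(-sqrt(2)*b) + C2*exp(sqrt(2)*b) + C3*sin(sqrt(2)*b) + C4*cos(sqrt(2)*b)


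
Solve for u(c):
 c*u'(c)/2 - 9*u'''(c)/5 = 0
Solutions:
 u(c) = C1 + Integral(C2*airyai(60^(1/3)*c/6) + C3*airybi(60^(1/3)*c/6), c)


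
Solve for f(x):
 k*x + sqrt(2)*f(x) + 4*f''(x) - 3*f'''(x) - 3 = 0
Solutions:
 f(x) = C1*exp(x*(-2^(2/3)*(128 + 243*sqrt(2) + sqrt(-16384 + (128 + 243*sqrt(2))^2))^(1/3) - 32*2^(1/3)/(128 + 243*sqrt(2) + sqrt(-16384 + (128 + 243*sqrt(2))^2))^(1/3) + 16)/36)*sin(2^(1/3)*sqrt(3)*x*(-2^(1/3)*(128 + 243*sqrt(2) + sqrt(-16384 + (128 + 243*sqrt(2))^2))^(1/3) + 32/(128 + 243*sqrt(2) + sqrt(-16384 + (128 + 243*sqrt(2))^2))^(1/3))/36) + C2*exp(x*(-2^(2/3)*(128 + 243*sqrt(2) + sqrt(-16384 + (128 + 243*sqrt(2))^2))^(1/3) - 32*2^(1/3)/(128 + 243*sqrt(2) + sqrt(-16384 + (128 + 243*sqrt(2))^2))^(1/3) + 16)/36)*cos(2^(1/3)*sqrt(3)*x*(-2^(1/3)*(128 + 243*sqrt(2) + sqrt(-16384 + (128 + 243*sqrt(2))^2))^(1/3) + 32/(128 + 243*sqrt(2) + sqrt(-16384 + (128 + 243*sqrt(2))^2))^(1/3))/36) + C3*exp(x*(32*2^(1/3)/(128 + 243*sqrt(2) + sqrt(-16384 + (128 + 243*sqrt(2))^2))^(1/3) + 8 + 2^(2/3)*(128 + 243*sqrt(2) + sqrt(-16384 + (128 + 243*sqrt(2))^2))^(1/3))/18) - sqrt(2)*k*x/2 + 3*sqrt(2)/2


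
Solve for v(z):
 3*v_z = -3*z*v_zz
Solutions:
 v(z) = C1 + C2*log(z)


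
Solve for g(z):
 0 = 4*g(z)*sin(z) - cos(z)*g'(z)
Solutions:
 g(z) = C1/cos(z)^4


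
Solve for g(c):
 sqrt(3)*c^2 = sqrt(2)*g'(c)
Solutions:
 g(c) = C1 + sqrt(6)*c^3/6


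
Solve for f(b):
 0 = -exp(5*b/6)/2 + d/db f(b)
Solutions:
 f(b) = C1 + 3*exp(5*b/6)/5


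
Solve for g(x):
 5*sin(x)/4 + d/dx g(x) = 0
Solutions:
 g(x) = C1 + 5*cos(x)/4


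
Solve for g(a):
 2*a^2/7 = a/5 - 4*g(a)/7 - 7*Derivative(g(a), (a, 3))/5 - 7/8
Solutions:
 g(a) = C3*exp(-140^(1/3)*a/7) - a^2/2 + 7*a/20 + (C1*sin(140^(1/3)*sqrt(3)*a/14) + C2*cos(140^(1/3)*sqrt(3)*a/14))*exp(140^(1/3)*a/14) - 49/32


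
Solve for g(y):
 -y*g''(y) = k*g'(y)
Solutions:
 g(y) = C1 + y^(1 - re(k))*(C2*sin(log(y)*Abs(im(k))) + C3*cos(log(y)*im(k)))


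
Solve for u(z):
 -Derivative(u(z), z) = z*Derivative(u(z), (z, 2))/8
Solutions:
 u(z) = C1 + C2/z^7


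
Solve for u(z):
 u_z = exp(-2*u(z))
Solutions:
 u(z) = log(-sqrt(C1 + 2*z))
 u(z) = log(C1 + 2*z)/2


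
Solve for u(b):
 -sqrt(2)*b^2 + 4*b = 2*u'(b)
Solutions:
 u(b) = C1 - sqrt(2)*b^3/6 + b^2


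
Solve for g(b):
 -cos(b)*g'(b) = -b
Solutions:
 g(b) = C1 + Integral(b/cos(b), b)


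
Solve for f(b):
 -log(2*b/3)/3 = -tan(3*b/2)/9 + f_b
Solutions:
 f(b) = C1 - b*log(b)/3 - b*log(2)/3 + b/3 + b*log(3)/3 - 2*log(cos(3*b/2))/27


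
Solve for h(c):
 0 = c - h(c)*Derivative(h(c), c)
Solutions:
 h(c) = -sqrt(C1 + c^2)
 h(c) = sqrt(C1 + c^2)


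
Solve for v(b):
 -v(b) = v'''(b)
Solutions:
 v(b) = C3*exp(-b) + (C1*sin(sqrt(3)*b/2) + C2*cos(sqrt(3)*b/2))*exp(b/2)


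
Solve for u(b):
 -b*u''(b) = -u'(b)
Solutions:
 u(b) = C1 + C2*b^2


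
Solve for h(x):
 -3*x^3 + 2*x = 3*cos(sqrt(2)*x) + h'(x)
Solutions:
 h(x) = C1 - 3*x^4/4 + x^2 - 3*sqrt(2)*sin(sqrt(2)*x)/2


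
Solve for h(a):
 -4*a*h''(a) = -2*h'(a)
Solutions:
 h(a) = C1 + C2*a^(3/2)


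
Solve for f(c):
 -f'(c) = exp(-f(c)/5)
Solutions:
 f(c) = 5*log(C1 - c/5)


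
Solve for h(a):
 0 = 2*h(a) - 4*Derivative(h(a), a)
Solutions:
 h(a) = C1*exp(a/2)


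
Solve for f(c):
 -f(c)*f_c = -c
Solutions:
 f(c) = -sqrt(C1 + c^2)
 f(c) = sqrt(C1 + c^2)


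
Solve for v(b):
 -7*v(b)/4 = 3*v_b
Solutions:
 v(b) = C1*exp(-7*b/12)


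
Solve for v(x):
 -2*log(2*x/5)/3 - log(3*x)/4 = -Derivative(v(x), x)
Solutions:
 v(x) = C1 + 11*x*log(x)/12 - 2*x*log(5)/3 - 11*x/12 + x*log(3)/4 + 2*x*log(2)/3


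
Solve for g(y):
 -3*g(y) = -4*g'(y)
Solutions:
 g(y) = C1*exp(3*y/4)


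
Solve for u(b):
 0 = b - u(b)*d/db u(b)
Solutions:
 u(b) = -sqrt(C1 + b^2)
 u(b) = sqrt(C1 + b^2)


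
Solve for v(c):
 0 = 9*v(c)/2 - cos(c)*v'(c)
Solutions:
 v(c) = C1*(sin(c) + 1)^(1/4)*(sin(c)^2 + 2*sin(c) + 1)/((sin(c) - 1)^(1/4)*(sin(c)^2 - 2*sin(c) + 1))


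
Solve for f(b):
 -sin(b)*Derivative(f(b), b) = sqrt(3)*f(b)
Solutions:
 f(b) = C1*(cos(b) + 1)^(sqrt(3)/2)/(cos(b) - 1)^(sqrt(3)/2)


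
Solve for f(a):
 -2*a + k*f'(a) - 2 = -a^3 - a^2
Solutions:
 f(a) = C1 - a^4/(4*k) - a^3/(3*k) + a^2/k + 2*a/k


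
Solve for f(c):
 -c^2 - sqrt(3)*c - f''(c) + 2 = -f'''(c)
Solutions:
 f(c) = C1 + C2*c + C3*exp(c) - c^4/12 + c^3*(-2 - sqrt(3))/6 - sqrt(3)*c^2/2


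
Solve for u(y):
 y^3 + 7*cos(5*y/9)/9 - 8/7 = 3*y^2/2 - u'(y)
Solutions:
 u(y) = C1 - y^4/4 + y^3/2 + 8*y/7 - 7*sin(5*y/9)/5


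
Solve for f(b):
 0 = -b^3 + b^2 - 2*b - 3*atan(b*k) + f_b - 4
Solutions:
 f(b) = C1 + b^4/4 - b^3/3 + b^2 + 4*b + 3*Piecewise((b*atan(b*k) - log(b^2*k^2 + 1)/(2*k), Ne(k, 0)), (0, True))


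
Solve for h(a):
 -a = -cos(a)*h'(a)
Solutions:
 h(a) = C1 + Integral(a/cos(a), a)


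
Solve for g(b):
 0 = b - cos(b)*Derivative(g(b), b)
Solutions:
 g(b) = C1 + Integral(b/cos(b), b)


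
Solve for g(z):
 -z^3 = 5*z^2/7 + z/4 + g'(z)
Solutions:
 g(z) = C1 - z^4/4 - 5*z^3/21 - z^2/8


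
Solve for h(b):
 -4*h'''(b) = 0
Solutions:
 h(b) = C1 + C2*b + C3*b^2


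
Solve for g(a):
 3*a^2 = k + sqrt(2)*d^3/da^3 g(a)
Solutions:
 g(a) = C1 + C2*a + C3*a^2 + sqrt(2)*a^5/40 - sqrt(2)*a^3*k/12


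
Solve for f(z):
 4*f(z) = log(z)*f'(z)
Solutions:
 f(z) = C1*exp(4*li(z))


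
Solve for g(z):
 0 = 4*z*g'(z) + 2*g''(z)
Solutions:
 g(z) = C1 + C2*erf(z)


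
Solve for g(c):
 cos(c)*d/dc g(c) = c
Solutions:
 g(c) = C1 + Integral(c/cos(c), c)


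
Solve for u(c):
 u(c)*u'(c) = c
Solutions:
 u(c) = -sqrt(C1 + c^2)
 u(c) = sqrt(C1 + c^2)


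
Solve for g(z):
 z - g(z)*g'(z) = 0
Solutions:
 g(z) = -sqrt(C1 + z^2)
 g(z) = sqrt(C1 + z^2)


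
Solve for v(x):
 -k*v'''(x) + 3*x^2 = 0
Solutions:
 v(x) = C1 + C2*x + C3*x^2 + x^5/(20*k)


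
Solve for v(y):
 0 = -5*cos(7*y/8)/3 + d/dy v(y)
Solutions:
 v(y) = C1 + 40*sin(7*y/8)/21


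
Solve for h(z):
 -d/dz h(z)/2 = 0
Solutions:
 h(z) = C1


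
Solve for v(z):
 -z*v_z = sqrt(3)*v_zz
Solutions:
 v(z) = C1 + C2*erf(sqrt(2)*3^(3/4)*z/6)


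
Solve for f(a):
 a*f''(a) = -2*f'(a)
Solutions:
 f(a) = C1 + C2/a


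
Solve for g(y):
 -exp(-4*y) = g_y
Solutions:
 g(y) = C1 + exp(-4*y)/4


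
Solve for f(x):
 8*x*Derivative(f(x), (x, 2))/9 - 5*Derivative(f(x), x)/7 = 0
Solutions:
 f(x) = C1 + C2*x^(101/56)


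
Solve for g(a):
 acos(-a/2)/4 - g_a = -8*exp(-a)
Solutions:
 g(a) = C1 + a*acos(-a/2)/4 + sqrt(4 - a^2)/4 - 8*exp(-a)


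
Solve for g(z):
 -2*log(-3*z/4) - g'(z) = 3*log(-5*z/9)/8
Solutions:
 g(z) = C1 - 19*z*log(-z)/8 + z*(-log(45) + 3*log(3)/4 + 5*log(5)/8 + 19/8 + 4*log(2))


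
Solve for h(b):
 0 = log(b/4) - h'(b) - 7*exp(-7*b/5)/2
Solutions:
 h(b) = C1 + b*log(b) + b*(-2*log(2) - 1) + 5*exp(-7*b/5)/2


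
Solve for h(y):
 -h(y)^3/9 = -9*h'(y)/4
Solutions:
 h(y) = -9*sqrt(2)*sqrt(-1/(C1 + 4*y))/2
 h(y) = 9*sqrt(2)*sqrt(-1/(C1 + 4*y))/2


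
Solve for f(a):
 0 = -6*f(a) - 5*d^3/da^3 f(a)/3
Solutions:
 f(a) = C3*exp(a*(-18^(1/3)*5^(2/3) + 3*15^(2/3)*2^(1/3))/20)*sin(3*2^(1/3)*3^(1/6)*5^(2/3)*a/10) + C4*exp(a*(-18^(1/3)*5^(2/3) + 3*15^(2/3)*2^(1/3))/20)*cos(3*2^(1/3)*3^(1/6)*5^(2/3)*a/10) + C5*exp(-a*(18^(1/3)*5^(2/3) + 3*15^(2/3)*2^(1/3))/20) + (C1*sin(3*2^(1/3)*3^(1/6)*5^(2/3)*a/10) + C2*cos(3*2^(1/3)*3^(1/6)*5^(2/3)*a/10))*exp(18^(1/3)*5^(2/3)*a/10)


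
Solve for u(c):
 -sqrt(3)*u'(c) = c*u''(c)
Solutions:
 u(c) = C1 + C2*c^(1 - sqrt(3))


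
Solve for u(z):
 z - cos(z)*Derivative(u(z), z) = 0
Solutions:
 u(z) = C1 + Integral(z/cos(z), z)


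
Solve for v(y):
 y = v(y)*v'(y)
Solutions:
 v(y) = -sqrt(C1 + y^2)
 v(y) = sqrt(C1 + y^2)


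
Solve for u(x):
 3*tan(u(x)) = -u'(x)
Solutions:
 u(x) = pi - asin(C1*exp(-3*x))
 u(x) = asin(C1*exp(-3*x))


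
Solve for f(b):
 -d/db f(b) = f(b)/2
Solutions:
 f(b) = C1*exp(-b/2)


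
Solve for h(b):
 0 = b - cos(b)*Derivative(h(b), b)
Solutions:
 h(b) = C1 + Integral(b/cos(b), b)


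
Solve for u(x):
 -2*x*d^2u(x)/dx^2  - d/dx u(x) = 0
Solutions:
 u(x) = C1 + C2*sqrt(x)


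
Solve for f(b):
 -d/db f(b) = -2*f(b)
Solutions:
 f(b) = C1*exp(2*b)


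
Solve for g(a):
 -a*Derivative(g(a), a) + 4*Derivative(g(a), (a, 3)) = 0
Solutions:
 g(a) = C1 + Integral(C2*airyai(2^(1/3)*a/2) + C3*airybi(2^(1/3)*a/2), a)


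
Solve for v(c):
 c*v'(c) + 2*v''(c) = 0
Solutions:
 v(c) = C1 + C2*erf(c/2)


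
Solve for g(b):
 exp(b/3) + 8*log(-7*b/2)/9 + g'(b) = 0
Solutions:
 g(b) = C1 - 8*b*log(-b)/9 + 8*b*(-log(7) + log(2) + 1)/9 - 3*exp(b/3)


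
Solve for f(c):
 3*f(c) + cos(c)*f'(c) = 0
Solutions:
 f(c) = C1*(sin(c) - 1)^(3/2)/(sin(c) + 1)^(3/2)


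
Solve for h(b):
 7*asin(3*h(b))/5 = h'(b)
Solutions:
 Integral(1/asin(3*_y), (_y, h(b))) = C1 + 7*b/5


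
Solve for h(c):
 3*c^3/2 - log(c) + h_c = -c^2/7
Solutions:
 h(c) = C1 - 3*c^4/8 - c^3/21 + c*log(c) - c


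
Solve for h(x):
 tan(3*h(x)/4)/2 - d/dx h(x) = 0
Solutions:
 h(x) = -4*asin(C1*exp(3*x/8))/3 + 4*pi/3
 h(x) = 4*asin(C1*exp(3*x/8))/3


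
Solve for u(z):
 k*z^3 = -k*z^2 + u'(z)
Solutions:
 u(z) = C1 + k*z^4/4 + k*z^3/3


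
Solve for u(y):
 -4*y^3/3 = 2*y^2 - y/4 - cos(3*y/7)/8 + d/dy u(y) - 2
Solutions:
 u(y) = C1 - y^4/3 - 2*y^3/3 + y^2/8 + 2*y + 7*sin(3*y/7)/24


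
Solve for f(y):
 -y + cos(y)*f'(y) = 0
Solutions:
 f(y) = C1 + Integral(y/cos(y), y)


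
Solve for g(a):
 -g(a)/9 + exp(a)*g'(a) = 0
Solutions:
 g(a) = C1*exp(-exp(-a)/9)


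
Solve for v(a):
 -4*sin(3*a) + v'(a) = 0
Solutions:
 v(a) = C1 - 4*cos(3*a)/3


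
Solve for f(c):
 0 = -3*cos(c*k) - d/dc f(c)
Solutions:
 f(c) = C1 - 3*sin(c*k)/k


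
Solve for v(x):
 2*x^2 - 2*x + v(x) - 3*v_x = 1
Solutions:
 v(x) = C1*exp(x/3) - 2*x^2 - 10*x - 29


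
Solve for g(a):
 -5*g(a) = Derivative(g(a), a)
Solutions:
 g(a) = C1*exp(-5*a)


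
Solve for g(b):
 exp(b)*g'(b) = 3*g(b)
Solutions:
 g(b) = C1*exp(-3*exp(-b))


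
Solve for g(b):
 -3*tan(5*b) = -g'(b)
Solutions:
 g(b) = C1 - 3*log(cos(5*b))/5


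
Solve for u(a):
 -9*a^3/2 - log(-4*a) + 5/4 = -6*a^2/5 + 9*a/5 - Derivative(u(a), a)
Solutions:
 u(a) = C1 + 9*a^4/8 - 2*a^3/5 + 9*a^2/10 + a*log(-a) + a*(-9/4 + 2*log(2))


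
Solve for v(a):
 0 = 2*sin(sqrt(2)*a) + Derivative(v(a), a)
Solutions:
 v(a) = C1 + sqrt(2)*cos(sqrt(2)*a)


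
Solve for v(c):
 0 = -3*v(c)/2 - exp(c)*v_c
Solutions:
 v(c) = C1*exp(3*exp(-c)/2)


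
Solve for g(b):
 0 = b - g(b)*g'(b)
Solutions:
 g(b) = -sqrt(C1 + b^2)
 g(b) = sqrt(C1 + b^2)


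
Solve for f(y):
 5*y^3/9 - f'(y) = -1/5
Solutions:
 f(y) = C1 + 5*y^4/36 + y/5


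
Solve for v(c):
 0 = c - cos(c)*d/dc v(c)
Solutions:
 v(c) = C1 + Integral(c/cos(c), c)


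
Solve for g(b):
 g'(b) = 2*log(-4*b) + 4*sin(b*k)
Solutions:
 g(b) = C1 + 2*b*log(-b) - 2*b + 4*b*log(2) + 4*Piecewise((-cos(b*k)/k, Ne(k, 0)), (0, True))


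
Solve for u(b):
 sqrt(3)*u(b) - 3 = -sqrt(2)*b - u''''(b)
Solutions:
 u(b) = -sqrt(6)*b/3 + (C1*sin(sqrt(2)*3^(1/8)*b/2) + C2*cos(sqrt(2)*3^(1/8)*b/2))*exp(-sqrt(2)*3^(1/8)*b/2) + (C3*sin(sqrt(2)*3^(1/8)*b/2) + C4*cos(sqrt(2)*3^(1/8)*b/2))*exp(sqrt(2)*3^(1/8)*b/2) + sqrt(3)


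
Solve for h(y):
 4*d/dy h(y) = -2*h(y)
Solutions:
 h(y) = C1*exp(-y/2)


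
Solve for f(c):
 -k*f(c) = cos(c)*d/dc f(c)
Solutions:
 f(c) = C1*exp(k*(log(sin(c) - 1) - log(sin(c) + 1))/2)


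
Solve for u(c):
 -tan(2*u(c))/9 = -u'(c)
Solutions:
 u(c) = -asin(C1*exp(2*c/9))/2 + pi/2
 u(c) = asin(C1*exp(2*c/9))/2


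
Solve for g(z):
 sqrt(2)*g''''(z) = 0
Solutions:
 g(z) = C1 + C2*z + C3*z^2 + C4*z^3


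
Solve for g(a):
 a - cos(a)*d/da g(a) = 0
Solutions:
 g(a) = C1 + Integral(a/cos(a), a)


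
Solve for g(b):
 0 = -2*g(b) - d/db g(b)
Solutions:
 g(b) = C1*exp(-2*b)


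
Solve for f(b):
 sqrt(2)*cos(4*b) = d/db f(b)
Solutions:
 f(b) = C1 + sqrt(2)*sin(4*b)/4


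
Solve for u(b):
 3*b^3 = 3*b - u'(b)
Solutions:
 u(b) = C1 - 3*b^4/4 + 3*b^2/2


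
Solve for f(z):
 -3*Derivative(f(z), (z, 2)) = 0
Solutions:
 f(z) = C1 + C2*z


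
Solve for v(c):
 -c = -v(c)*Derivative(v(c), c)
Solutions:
 v(c) = -sqrt(C1 + c^2)
 v(c) = sqrt(C1 + c^2)


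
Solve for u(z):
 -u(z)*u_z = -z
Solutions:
 u(z) = -sqrt(C1 + z^2)
 u(z) = sqrt(C1 + z^2)


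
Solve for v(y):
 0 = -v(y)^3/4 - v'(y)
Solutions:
 v(y) = -sqrt(2)*sqrt(-1/(C1 - y))
 v(y) = sqrt(2)*sqrt(-1/(C1 - y))


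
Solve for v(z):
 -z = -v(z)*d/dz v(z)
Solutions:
 v(z) = -sqrt(C1 + z^2)
 v(z) = sqrt(C1 + z^2)


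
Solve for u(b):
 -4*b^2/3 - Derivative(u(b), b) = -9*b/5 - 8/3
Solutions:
 u(b) = C1 - 4*b^3/9 + 9*b^2/10 + 8*b/3


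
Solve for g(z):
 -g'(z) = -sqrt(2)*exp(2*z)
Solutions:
 g(z) = C1 + sqrt(2)*exp(2*z)/2


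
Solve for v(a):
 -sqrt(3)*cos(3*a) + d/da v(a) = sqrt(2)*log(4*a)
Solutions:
 v(a) = C1 + sqrt(2)*a*(log(a) - 1) + 2*sqrt(2)*a*log(2) + sqrt(3)*sin(3*a)/3


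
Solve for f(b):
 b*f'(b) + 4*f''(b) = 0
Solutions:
 f(b) = C1 + C2*erf(sqrt(2)*b/4)


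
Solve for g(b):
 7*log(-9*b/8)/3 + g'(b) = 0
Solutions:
 g(b) = C1 - 7*b*log(-b)/3 + b*(-14*log(3)/3 + 7/3 + 7*log(2))


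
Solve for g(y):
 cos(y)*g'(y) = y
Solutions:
 g(y) = C1 + Integral(y/cos(y), y)


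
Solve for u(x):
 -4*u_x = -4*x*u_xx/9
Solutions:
 u(x) = C1 + C2*x^10


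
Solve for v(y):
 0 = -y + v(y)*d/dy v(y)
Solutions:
 v(y) = -sqrt(C1 + y^2)
 v(y) = sqrt(C1 + y^2)


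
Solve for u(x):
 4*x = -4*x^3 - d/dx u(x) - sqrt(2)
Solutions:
 u(x) = C1 - x^4 - 2*x^2 - sqrt(2)*x


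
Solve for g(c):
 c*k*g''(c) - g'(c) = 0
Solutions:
 g(c) = C1 + c^(((re(k) + 1)*re(k) + im(k)^2)/(re(k)^2 + im(k)^2))*(C2*sin(log(c)*Abs(im(k))/(re(k)^2 + im(k)^2)) + C3*cos(log(c)*im(k)/(re(k)^2 + im(k)^2)))


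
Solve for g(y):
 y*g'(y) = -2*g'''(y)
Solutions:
 g(y) = C1 + Integral(C2*airyai(-2^(2/3)*y/2) + C3*airybi(-2^(2/3)*y/2), y)


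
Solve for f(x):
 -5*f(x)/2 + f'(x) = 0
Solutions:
 f(x) = C1*exp(5*x/2)


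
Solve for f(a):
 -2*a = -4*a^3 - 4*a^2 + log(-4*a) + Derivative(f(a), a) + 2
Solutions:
 f(a) = C1 + a^4 + 4*a^3/3 - a^2 - a*log(-a) + a*(-2*log(2) - 1)


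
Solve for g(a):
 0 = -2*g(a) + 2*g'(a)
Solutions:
 g(a) = C1*exp(a)


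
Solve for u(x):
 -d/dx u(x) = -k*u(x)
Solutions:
 u(x) = C1*exp(k*x)


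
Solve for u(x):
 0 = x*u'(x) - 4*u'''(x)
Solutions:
 u(x) = C1 + Integral(C2*airyai(2^(1/3)*x/2) + C3*airybi(2^(1/3)*x/2), x)


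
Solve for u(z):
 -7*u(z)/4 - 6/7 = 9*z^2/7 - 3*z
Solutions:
 u(z) = -36*z^2/49 + 12*z/7 - 24/49


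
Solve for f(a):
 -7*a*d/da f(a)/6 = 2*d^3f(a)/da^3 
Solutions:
 f(a) = C1 + Integral(C2*airyai(-126^(1/3)*a/6) + C3*airybi(-126^(1/3)*a/6), a)


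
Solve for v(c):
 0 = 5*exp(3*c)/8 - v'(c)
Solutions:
 v(c) = C1 + 5*exp(3*c)/24


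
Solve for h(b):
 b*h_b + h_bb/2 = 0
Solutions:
 h(b) = C1 + C2*erf(b)


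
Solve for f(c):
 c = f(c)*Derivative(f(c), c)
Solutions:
 f(c) = -sqrt(C1 + c^2)
 f(c) = sqrt(C1 + c^2)


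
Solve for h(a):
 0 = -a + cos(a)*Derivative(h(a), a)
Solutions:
 h(a) = C1 + Integral(a/cos(a), a)


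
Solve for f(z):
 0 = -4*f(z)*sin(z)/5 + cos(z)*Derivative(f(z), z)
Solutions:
 f(z) = C1/cos(z)^(4/5)


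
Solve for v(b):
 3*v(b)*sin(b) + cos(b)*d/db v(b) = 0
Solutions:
 v(b) = C1*cos(b)^3


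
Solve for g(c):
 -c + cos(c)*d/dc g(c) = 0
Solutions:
 g(c) = C1 + Integral(c/cos(c), c)


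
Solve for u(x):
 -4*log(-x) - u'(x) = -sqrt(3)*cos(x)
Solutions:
 u(x) = C1 - 4*x*log(-x) + 4*x + sqrt(3)*sin(x)


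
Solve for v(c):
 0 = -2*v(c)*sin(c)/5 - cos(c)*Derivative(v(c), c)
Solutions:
 v(c) = C1*cos(c)^(2/5)


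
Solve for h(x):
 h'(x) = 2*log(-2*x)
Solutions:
 h(x) = C1 + 2*x*log(-x) + 2*x*(-1 + log(2))


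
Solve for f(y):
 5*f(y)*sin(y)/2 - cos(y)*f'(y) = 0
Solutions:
 f(y) = C1/cos(y)^(5/2)


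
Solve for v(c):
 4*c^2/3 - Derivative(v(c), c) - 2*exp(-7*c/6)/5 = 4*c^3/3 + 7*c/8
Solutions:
 v(c) = C1 - c^4/3 + 4*c^3/9 - 7*c^2/16 + 12*exp(-7*c/6)/35


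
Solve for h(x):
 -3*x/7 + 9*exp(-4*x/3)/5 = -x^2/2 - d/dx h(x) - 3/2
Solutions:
 h(x) = C1 - x^3/6 + 3*x^2/14 - 3*x/2 + 27*exp(-4*x/3)/20


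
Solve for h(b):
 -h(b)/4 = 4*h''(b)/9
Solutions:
 h(b) = C1*sin(3*b/4) + C2*cos(3*b/4)


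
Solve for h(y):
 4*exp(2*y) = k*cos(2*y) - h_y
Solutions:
 h(y) = C1 + k*sin(2*y)/2 - 2*exp(2*y)


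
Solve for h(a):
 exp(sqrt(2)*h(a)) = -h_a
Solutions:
 h(a) = sqrt(2)*(2*log(1/(C1 + a)) - log(2))/4


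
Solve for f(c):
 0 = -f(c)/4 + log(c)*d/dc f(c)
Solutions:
 f(c) = C1*exp(li(c)/4)


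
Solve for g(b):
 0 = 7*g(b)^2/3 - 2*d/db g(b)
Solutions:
 g(b) = -6/(C1 + 7*b)


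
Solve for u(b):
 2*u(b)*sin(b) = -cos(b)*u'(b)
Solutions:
 u(b) = C1*cos(b)^2


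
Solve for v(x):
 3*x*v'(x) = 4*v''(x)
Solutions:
 v(x) = C1 + C2*erfi(sqrt(6)*x/4)


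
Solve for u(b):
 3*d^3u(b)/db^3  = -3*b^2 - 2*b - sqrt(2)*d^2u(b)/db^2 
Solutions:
 u(b) = C1 + C2*b + C3*exp(-sqrt(2)*b/3) - sqrt(2)*b^4/8 + b^3*(9 - sqrt(2))/6 + 3*b^2*(2 - 9*sqrt(2))/4


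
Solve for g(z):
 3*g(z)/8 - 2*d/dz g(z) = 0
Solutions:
 g(z) = C1*exp(3*z/16)


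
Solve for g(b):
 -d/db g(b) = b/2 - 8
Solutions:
 g(b) = C1 - b^2/4 + 8*b


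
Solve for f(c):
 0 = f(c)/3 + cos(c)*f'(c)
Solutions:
 f(c) = C1*(sin(c) - 1)^(1/6)/(sin(c) + 1)^(1/6)


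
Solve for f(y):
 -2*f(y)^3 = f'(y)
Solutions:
 f(y) = -sqrt(2)*sqrt(-1/(C1 - 2*y))/2
 f(y) = sqrt(2)*sqrt(-1/(C1 - 2*y))/2


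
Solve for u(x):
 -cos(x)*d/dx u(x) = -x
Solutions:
 u(x) = C1 + Integral(x/cos(x), x)


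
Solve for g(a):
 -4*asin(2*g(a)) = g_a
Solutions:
 Integral(1/asin(2*_y), (_y, g(a))) = C1 - 4*a


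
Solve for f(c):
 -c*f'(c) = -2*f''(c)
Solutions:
 f(c) = C1 + C2*erfi(c/2)


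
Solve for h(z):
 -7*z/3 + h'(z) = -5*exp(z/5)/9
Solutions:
 h(z) = C1 + 7*z^2/6 - 25*exp(z/5)/9


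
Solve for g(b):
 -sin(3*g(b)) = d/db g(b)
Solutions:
 g(b) = -acos((-C1 - exp(6*b))/(C1 - exp(6*b)))/3 + 2*pi/3
 g(b) = acos((-C1 - exp(6*b))/(C1 - exp(6*b)))/3


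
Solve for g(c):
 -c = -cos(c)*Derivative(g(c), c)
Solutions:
 g(c) = C1 + Integral(c/cos(c), c)


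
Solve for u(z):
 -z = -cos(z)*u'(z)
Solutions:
 u(z) = C1 + Integral(z/cos(z), z)


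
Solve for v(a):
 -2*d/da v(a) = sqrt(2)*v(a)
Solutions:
 v(a) = C1*exp(-sqrt(2)*a/2)


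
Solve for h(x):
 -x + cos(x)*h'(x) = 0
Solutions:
 h(x) = C1 + Integral(x/cos(x), x)


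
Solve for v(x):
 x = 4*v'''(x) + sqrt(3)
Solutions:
 v(x) = C1 + C2*x + C3*x^2 + x^4/96 - sqrt(3)*x^3/24


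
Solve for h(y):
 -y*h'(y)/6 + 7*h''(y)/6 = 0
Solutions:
 h(y) = C1 + C2*erfi(sqrt(14)*y/14)


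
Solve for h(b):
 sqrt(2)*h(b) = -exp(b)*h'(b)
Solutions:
 h(b) = C1*exp(sqrt(2)*exp(-b))


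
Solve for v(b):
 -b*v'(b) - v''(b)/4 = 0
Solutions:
 v(b) = C1 + C2*erf(sqrt(2)*b)


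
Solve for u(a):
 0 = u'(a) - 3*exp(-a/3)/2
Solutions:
 u(a) = C1 - 9*exp(-a/3)/2


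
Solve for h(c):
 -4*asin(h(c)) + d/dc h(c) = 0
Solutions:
 Integral(1/asin(_y), (_y, h(c))) = C1 + 4*c


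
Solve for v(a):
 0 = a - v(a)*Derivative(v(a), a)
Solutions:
 v(a) = -sqrt(C1 + a^2)
 v(a) = sqrt(C1 + a^2)


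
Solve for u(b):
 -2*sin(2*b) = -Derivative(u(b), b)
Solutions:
 u(b) = C1 - cos(2*b)


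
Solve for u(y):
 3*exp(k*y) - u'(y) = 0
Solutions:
 u(y) = C1 + 3*exp(k*y)/k


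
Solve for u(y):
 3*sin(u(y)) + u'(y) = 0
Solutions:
 u(y) = -acos((-C1 - exp(6*y))/(C1 - exp(6*y))) + 2*pi
 u(y) = acos((-C1 - exp(6*y))/(C1 - exp(6*y)))


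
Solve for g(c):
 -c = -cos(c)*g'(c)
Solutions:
 g(c) = C1 + Integral(c/cos(c), c)


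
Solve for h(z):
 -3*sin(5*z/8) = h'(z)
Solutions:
 h(z) = C1 + 24*cos(5*z/8)/5


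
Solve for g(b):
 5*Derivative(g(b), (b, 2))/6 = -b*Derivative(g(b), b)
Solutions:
 g(b) = C1 + C2*erf(sqrt(15)*b/5)


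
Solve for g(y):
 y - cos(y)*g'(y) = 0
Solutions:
 g(y) = C1 + Integral(y/cos(y), y)


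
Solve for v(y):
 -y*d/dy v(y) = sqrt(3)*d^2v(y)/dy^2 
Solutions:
 v(y) = C1 + C2*erf(sqrt(2)*3^(3/4)*y/6)


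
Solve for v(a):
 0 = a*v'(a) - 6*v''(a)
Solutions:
 v(a) = C1 + C2*erfi(sqrt(3)*a/6)


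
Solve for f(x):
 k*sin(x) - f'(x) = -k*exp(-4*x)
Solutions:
 f(x) = C1 - k*cos(x) - k*exp(-4*x)/4


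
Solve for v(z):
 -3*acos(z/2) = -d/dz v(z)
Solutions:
 v(z) = C1 + 3*z*acos(z/2) - 3*sqrt(4 - z^2)


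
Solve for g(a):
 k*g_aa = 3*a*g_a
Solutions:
 g(a) = C1 + C2*erf(sqrt(6)*a*sqrt(-1/k)/2)/sqrt(-1/k)


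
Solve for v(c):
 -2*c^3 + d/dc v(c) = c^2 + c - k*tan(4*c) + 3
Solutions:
 v(c) = C1 + c^4/2 + c^3/3 + c^2/2 + 3*c + k*log(cos(4*c))/4


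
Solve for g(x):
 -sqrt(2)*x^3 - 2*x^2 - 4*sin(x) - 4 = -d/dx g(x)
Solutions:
 g(x) = C1 + sqrt(2)*x^4/4 + 2*x^3/3 + 4*x - 4*cos(x)


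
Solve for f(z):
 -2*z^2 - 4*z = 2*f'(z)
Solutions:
 f(z) = C1 - z^3/3 - z^2


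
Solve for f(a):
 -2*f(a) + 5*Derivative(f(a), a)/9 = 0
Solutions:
 f(a) = C1*exp(18*a/5)


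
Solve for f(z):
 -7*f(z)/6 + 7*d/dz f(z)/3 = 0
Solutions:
 f(z) = C1*exp(z/2)


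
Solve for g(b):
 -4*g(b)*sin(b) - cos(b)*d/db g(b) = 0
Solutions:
 g(b) = C1*cos(b)^4


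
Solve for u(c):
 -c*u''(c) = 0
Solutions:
 u(c) = C1 + C2*c


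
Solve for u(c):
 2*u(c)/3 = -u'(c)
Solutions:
 u(c) = C1*exp(-2*c/3)


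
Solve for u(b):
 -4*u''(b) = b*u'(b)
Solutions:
 u(b) = C1 + C2*erf(sqrt(2)*b/4)


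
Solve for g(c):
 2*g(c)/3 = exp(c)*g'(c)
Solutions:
 g(c) = C1*exp(-2*exp(-c)/3)


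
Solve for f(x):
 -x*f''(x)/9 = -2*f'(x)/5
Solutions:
 f(x) = C1 + C2*x^(23/5)


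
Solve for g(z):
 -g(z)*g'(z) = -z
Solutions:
 g(z) = -sqrt(C1 + z^2)
 g(z) = sqrt(C1 + z^2)


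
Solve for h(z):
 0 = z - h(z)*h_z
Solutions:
 h(z) = -sqrt(C1 + z^2)
 h(z) = sqrt(C1 + z^2)


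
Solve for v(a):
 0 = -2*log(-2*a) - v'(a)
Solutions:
 v(a) = C1 - 2*a*log(-a) + 2*a*(1 - log(2))


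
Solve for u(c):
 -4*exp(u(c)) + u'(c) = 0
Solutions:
 u(c) = log(-1/(C1 + 4*c))


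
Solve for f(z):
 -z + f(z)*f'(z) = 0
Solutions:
 f(z) = -sqrt(C1 + z^2)
 f(z) = sqrt(C1 + z^2)


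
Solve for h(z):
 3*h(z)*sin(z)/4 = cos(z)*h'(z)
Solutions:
 h(z) = C1/cos(z)^(3/4)


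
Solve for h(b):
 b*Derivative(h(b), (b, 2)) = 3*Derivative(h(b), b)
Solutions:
 h(b) = C1 + C2*b^4


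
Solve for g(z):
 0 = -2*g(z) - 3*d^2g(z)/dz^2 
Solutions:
 g(z) = C1*sin(sqrt(6)*z/3) + C2*cos(sqrt(6)*z/3)


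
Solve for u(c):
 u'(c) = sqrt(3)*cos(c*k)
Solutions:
 u(c) = C1 + sqrt(3)*sin(c*k)/k


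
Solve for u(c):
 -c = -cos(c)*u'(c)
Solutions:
 u(c) = C1 + Integral(c/cos(c), c)


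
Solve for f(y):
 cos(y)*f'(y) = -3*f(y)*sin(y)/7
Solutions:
 f(y) = C1*cos(y)^(3/7)


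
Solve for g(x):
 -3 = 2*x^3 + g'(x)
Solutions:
 g(x) = C1 - x^4/2 - 3*x


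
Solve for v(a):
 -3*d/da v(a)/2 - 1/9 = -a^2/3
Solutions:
 v(a) = C1 + 2*a^3/27 - 2*a/27


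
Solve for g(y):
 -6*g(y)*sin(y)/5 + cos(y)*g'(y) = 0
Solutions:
 g(y) = C1/cos(y)^(6/5)


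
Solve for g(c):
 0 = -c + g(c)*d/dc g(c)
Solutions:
 g(c) = -sqrt(C1 + c^2)
 g(c) = sqrt(C1 + c^2)


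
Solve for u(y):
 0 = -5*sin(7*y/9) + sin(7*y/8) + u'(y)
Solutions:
 u(y) = C1 - 45*cos(7*y/9)/7 + 8*cos(7*y/8)/7


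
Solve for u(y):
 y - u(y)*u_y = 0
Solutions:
 u(y) = -sqrt(C1 + y^2)
 u(y) = sqrt(C1 + y^2)


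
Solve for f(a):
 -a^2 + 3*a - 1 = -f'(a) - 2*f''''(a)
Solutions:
 f(a) = C1 + C4*exp(-2^(2/3)*a/2) + a^3/3 - 3*a^2/2 + a + (C2*sin(2^(2/3)*sqrt(3)*a/4) + C3*cos(2^(2/3)*sqrt(3)*a/4))*exp(2^(2/3)*a/4)


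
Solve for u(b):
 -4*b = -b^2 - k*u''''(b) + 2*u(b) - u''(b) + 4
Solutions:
 u(b) = C1*exp(-sqrt(2)*b*sqrt((-sqrt(8*k + 1) - 1)/k)/2) + C2*exp(sqrt(2)*b*sqrt((-sqrt(8*k + 1) - 1)/k)/2) + C3*exp(-sqrt(2)*b*sqrt((sqrt(8*k + 1) - 1)/k)/2) + C4*exp(sqrt(2)*b*sqrt((sqrt(8*k + 1) - 1)/k)/2) + b^2/2 - 2*b - 3/2


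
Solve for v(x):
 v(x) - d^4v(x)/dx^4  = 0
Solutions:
 v(x) = C1*exp(-x) + C2*exp(x) + C3*sin(x) + C4*cos(x)


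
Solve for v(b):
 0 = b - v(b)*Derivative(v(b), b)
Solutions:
 v(b) = -sqrt(C1 + b^2)
 v(b) = sqrt(C1 + b^2)


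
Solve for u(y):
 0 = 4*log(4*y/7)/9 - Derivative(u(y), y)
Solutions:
 u(y) = C1 + 4*y*log(y)/9 - 4*y*log(7)/9 - 4*y/9 + 8*y*log(2)/9


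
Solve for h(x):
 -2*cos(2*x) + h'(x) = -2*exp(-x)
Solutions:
 h(x) = C1 + sin(2*x) + 2*exp(-x)


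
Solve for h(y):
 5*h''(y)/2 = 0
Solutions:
 h(y) = C1 + C2*y


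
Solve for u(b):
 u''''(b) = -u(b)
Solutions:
 u(b) = (C1*sin(sqrt(2)*b/2) + C2*cos(sqrt(2)*b/2))*exp(-sqrt(2)*b/2) + (C3*sin(sqrt(2)*b/2) + C4*cos(sqrt(2)*b/2))*exp(sqrt(2)*b/2)


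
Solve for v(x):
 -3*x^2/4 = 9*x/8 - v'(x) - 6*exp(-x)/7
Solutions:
 v(x) = C1 + x^3/4 + 9*x^2/16 + 6*exp(-x)/7


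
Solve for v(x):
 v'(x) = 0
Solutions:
 v(x) = C1


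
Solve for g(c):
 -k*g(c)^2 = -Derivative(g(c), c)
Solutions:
 g(c) = -1/(C1 + c*k)


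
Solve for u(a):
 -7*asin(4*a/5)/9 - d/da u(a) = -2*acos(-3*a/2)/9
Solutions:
 u(a) = C1 + 2*a*acos(-3*a/2)/9 - 7*a*asin(4*a/5)/9 + 2*sqrt(4 - 9*a^2)/27 - 7*sqrt(25 - 16*a^2)/36


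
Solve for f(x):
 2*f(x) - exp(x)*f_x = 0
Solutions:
 f(x) = C1*exp(-2*exp(-x))


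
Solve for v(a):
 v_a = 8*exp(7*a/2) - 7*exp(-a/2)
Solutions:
 v(a) = C1 + 16*exp(7*a/2)/7 + 14*exp(-a/2)


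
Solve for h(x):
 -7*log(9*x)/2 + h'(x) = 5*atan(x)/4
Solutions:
 h(x) = C1 + 7*x*log(x)/2 + 5*x*atan(x)/4 - 7*x/2 + 7*x*log(3) - 5*log(x^2 + 1)/8


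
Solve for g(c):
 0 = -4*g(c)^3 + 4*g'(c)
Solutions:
 g(c) = -sqrt(2)*sqrt(-1/(C1 + c))/2
 g(c) = sqrt(2)*sqrt(-1/(C1 + c))/2


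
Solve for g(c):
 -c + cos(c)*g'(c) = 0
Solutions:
 g(c) = C1 + Integral(c/cos(c), c)


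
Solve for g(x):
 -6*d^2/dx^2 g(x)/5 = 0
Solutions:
 g(x) = C1 + C2*x


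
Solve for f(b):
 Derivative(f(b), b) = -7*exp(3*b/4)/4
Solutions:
 f(b) = C1 - 7*exp(3*b/4)/3


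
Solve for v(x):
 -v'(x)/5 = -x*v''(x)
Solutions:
 v(x) = C1 + C2*x^(6/5)


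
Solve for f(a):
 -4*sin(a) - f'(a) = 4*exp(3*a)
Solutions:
 f(a) = C1 - 4*exp(3*a)/3 + 4*cos(a)


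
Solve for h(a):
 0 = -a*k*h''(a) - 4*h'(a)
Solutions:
 h(a) = C1 + a^(((re(k) - 4)*re(k) + im(k)^2)/(re(k)^2 + im(k)^2))*(C2*sin(4*log(a)*Abs(im(k))/(re(k)^2 + im(k)^2)) + C3*cos(4*log(a)*im(k)/(re(k)^2 + im(k)^2)))


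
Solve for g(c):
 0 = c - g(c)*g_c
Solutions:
 g(c) = -sqrt(C1 + c^2)
 g(c) = sqrt(C1 + c^2)


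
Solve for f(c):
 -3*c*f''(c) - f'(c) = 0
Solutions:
 f(c) = C1 + C2*c^(2/3)


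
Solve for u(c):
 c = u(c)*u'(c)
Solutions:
 u(c) = -sqrt(C1 + c^2)
 u(c) = sqrt(C1 + c^2)


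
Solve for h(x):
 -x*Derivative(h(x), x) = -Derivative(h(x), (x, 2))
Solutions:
 h(x) = C1 + C2*erfi(sqrt(2)*x/2)


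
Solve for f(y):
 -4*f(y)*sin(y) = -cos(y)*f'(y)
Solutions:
 f(y) = C1/cos(y)^4


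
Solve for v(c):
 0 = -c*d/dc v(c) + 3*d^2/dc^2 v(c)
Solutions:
 v(c) = C1 + C2*erfi(sqrt(6)*c/6)


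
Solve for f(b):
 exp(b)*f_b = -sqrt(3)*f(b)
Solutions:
 f(b) = C1*exp(sqrt(3)*exp(-b))


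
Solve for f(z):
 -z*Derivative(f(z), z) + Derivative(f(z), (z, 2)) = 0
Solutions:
 f(z) = C1 + C2*erfi(sqrt(2)*z/2)


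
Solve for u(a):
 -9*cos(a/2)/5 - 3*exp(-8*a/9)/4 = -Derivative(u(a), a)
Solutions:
 u(a) = C1 + 18*sin(a/2)/5 - 27*exp(-8*a/9)/32


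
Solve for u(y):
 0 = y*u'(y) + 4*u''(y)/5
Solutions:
 u(y) = C1 + C2*erf(sqrt(10)*y/4)


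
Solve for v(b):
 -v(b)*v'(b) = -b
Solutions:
 v(b) = -sqrt(C1 + b^2)
 v(b) = sqrt(C1 + b^2)


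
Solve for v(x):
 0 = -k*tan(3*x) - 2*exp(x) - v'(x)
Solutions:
 v(x) = C1 + k*log(cos(3*x))/3 - 2*exp(x)


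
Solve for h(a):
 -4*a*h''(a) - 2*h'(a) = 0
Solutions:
 h(a) = C1 + C2*sqrt(a)


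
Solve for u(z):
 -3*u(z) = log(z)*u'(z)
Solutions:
 u(z) = C1*exp(-3*li(z))


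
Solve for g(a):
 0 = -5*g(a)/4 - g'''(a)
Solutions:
 g(a) = C3*exp(-10^(1/3)*a/2) + (C1*sin(10^(1/3)*sqrt(3)*a/4) + C2*cos(10^(1/3)*sqrt(3)*a/4))*exp(10^(1/3)*a/4)


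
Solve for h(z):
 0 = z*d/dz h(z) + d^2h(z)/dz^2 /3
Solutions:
 h(z) = C1 + C2*erf(sqrt(6)*z/2)


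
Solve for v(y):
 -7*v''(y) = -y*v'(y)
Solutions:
 v(y) = C1 + C2*erfi(sqrt(14)*y/14)


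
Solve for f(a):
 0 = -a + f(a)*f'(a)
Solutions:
 f(a) = -sqrt(C1 + a^2)
 f(a) = sqrt(C1 + a^2)


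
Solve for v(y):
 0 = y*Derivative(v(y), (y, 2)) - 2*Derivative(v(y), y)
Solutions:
 v(y) = C1 + C2*y^3


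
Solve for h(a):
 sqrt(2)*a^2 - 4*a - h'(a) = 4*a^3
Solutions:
 h(a) = C1 - a^4 + sqrt(2)*a^3/3 - 2*a^2


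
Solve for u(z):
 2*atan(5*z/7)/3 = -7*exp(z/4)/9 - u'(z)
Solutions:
 u(z) = C1 - 2*z*atan(5*z/7)/3 - 28*exp(z/4)/9 + 7*log(25*z^2 + 49)/15


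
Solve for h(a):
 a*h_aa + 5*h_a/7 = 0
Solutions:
 h(a) = C1 + C2*a^(2/7)


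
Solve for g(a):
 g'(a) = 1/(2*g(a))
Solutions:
 g(a) = -sqrt(C1 + a)
 g(a) = sqrt(C1 + a)


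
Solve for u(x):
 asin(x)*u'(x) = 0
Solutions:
 u(x) = C1


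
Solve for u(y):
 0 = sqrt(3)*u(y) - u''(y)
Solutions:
 u(y) = C1*exp(-3^(1/4)*y) + C2*exp(3^(1/4)*y)


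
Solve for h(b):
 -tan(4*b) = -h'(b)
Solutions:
 h(b) = C1 - log(cos(4*b))/4


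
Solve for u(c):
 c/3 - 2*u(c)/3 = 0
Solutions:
 u(c) = c/2


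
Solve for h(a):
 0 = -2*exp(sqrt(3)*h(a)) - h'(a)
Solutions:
 h(a) = sqrt(3)*(2*log(1/(C1 + 2*a)) - log(3))/6


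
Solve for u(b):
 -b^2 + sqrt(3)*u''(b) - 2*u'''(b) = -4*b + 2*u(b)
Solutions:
 u(b) = C1*exp(b*(3^(2/3)/(-sqrt(3) + sqrt(-3 + (36 - sqrt(3))^2) + 36)^(1/3) + 2*sqrt(3) + 3^(1/3)*(-sqrt(3) + sqrt(-3 + (36 - sqrt(3))^2) + 36)^(1/3))/12)*sin(sqrt(3)*b*(-(-3*sqrt(3) + 4*sqrt(-27/16 + (27 - 3*sqrt(3)/4)^2) + 108)^(1/3) + 3/(-3*sqrt(3) + 4*sqrt(-27/16 + (27 - 3*sqrt(3)/4)^2) + 108)^(1/3))/12) + C2*exp(b*(3^(2/3)/(-sqrt(3) + sqrt(-3 + (36 - sqrt(3))^2) + 36)^(1/3) + 2*sqrt(3) + 3^(1/3)*(-sqrt(3) + sqrt(-3 + (36 - sqrt(3))^2) + 36)^(1/3))/12)*cos(sqrt(3)*b*(-(-3*sqrt(3) + 4*sqrt(-27/16 + (27 - 3*sqrt(3)/4)^2) + 108)^(1/3) + 3/(-3*sqrt(3) + 4*sqrt(-27/16 + (27 - 3*sqrt(3)/4)^2) + 108)^(1/3))/12) + C3*exp(b*(-3^(1/3)*(-sqrt(3) + sqrt(-3 + (36 - sqrt(3))^2) + 36)^(1/3) - 3^(2/3)/(-sqrt(3) + sqrt(-3 + (36 - sqrt(3))^2) + 36)^(1/3) + sqrt(3))/6) - b^2/2 + 2*b - sqrt(3)/2


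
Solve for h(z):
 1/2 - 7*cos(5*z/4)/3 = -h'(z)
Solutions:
 h(z) = C1 - z/2 + 28*sin(5*z/4)/15


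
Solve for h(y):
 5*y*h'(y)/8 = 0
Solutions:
 h(y) = C1


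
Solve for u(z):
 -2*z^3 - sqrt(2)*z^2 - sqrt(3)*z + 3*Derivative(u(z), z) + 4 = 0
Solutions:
 u(z) = C1 + z^4/6 + sqrt(2)*z^3/9 + sqrt(3)*z^2/6 - 4*z/3


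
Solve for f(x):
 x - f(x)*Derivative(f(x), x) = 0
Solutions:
 f(x) = -sqrt(C1 + x^2)
 f(x) = sqrt(C1 + x^2)


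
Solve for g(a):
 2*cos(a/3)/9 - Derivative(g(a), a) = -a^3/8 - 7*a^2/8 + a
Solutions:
 g(a) = C1 + a^4/32 + 7*a^3/24 - a^2/2 + 2*sin(a/3)/3


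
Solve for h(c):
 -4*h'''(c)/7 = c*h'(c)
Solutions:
 h(c) = C1 + Integral(C2*airyai(-14^(1/3)*c/2) + C3*airybi(-14^(1/3)*c/2), c)


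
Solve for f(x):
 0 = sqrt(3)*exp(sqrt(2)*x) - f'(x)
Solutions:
 f(x) = C1 + sqrt(6)*exp(sqrt(2)*x)/2


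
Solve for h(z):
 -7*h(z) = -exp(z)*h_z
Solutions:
 h(z) = C1*exp(-7*exp(-z))


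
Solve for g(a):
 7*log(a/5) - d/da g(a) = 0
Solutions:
 g(a) = C1 + 7*a*log(a) - a*log(78125) - 7*a


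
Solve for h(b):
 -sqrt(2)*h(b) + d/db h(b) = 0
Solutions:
 h(b) = C1*exp(sqrt(2)*b)


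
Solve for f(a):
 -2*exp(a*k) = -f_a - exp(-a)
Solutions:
 f(a) = C1 + exp(-a) + 2*exp(a*k)/k


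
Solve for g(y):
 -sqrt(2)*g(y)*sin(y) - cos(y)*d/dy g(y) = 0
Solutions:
 g(y) = C1*cos(y)^(sqrt(2))


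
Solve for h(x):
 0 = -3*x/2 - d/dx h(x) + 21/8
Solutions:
 h(x) = C1 - 3*x^2/4 + 21*x/8


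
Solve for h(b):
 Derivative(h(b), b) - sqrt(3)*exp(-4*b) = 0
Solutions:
 h(b) = C1 - sqrt(3)*exp(-4*b)/4


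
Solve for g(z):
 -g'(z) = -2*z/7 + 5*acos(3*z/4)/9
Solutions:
 g(z) = C1 + z^2/7 - 5*z*acos(3*z/4)/9 + 5*sqrt(16 - 9*z^2)/27


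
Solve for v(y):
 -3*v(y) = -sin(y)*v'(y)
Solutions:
 v(y) = C1*(cos(y) - 1)^(3/2)/(cos(y) + 1)^(3/2)


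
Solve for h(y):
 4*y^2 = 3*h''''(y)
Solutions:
 h(y) = C1 + C2*y + C3*y^2 + C4*y^3 + y^6/270


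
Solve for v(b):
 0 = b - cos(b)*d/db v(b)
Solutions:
 v(b) = C1 + Integral(b/cos(b), b)


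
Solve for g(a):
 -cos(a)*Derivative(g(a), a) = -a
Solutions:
 g(a) = C1 + Integral(a/cos(a), a)


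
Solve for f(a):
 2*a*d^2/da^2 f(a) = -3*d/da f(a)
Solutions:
 f(a) = C1 + C2/sqrt(a)


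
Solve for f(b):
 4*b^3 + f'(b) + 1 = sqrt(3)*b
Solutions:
 f(b) = C1 - b^4 + sqrt(3)*b^2/2 - b


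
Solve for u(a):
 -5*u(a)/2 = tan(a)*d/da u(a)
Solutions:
 u(a) = C1/sin(a)^(5/2)


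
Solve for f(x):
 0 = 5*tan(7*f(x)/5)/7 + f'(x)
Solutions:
 f(x) = -5*asin(C1*exp(-x))/7 + 5*pi/7
 f(x) = 5*asin(C1*exp(-x))/7


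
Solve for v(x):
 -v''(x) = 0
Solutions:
 v(x) = C1 + C2*x


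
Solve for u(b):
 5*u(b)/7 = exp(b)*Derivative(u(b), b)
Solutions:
 u(b) = C1*exp(-5*exp(-b)/7)


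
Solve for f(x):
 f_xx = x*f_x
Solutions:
 f(x) = C1 + C2*erfi(sqrt(2)*x/2)


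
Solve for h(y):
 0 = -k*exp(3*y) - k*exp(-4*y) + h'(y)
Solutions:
 h(y) = C1 + k*exp(3*y)/3 - k*exp(-4*y)/4


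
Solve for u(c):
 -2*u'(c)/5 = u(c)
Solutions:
 u(c) = C1*exp(-5*c/2)


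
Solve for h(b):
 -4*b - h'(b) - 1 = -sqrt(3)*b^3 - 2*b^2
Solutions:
 h(b) = C1 + sqrt(3)*b^4/4 + 2*b^3/3 - 2*b^2 - b


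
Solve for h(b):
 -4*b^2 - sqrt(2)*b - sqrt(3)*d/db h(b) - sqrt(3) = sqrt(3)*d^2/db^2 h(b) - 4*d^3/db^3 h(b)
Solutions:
 h(b) = C1 + C2*exp(b*(sqrt(3) + sqrt(3 + 16*sqrt(3)))/8) + C3*exp(b*(-sqrt(3 + 16*sqrt(3)) + sqrt(3))/8) - 4*sqrt(3)*b^3/9 - sqrt(6)*b^2/6 + 4*sqrt(3)*b^2/3 - 35*b/3 - 8*sqrt(3)*b/3 + sqrt(6)*b/3


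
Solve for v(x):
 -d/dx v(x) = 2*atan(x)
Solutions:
 v(x) = C1 - 2*x*atan(x) + log(x^2 + 1)


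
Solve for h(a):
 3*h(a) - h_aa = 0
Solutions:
 h(a) = C1*exp(-sqrt(3)*a) + C2*exp(sqrt(3)*a)


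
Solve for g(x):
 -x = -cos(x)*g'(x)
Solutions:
 g(x) = C1 + Integral(x/cos(x), x)


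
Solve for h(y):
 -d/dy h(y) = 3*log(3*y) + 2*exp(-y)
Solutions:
 h(y) = C1 - 3*y*log(y) + 3*y*(1 - log(3)) + 2*exp(-y)


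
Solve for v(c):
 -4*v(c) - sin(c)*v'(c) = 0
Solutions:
 v(c) = C1*(cos(c)^2 + 2*cos(c) + 1)/(cos(c)^2 - 2*cos(c) + 1)


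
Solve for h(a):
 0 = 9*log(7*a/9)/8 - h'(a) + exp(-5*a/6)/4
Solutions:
 h(a) = C1 + 9*a*log(a)/8 + 9*a*(-2*log(3) - 1 + log(7))/8 - 3*exp(-5*a/6)/10


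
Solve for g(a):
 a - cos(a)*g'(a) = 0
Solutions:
 g(a) = C1 + Integral(a/cos(a), a)


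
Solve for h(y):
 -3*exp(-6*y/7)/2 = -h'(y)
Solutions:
 h(y) = C1 - 7*exp(-6*y/7)/4


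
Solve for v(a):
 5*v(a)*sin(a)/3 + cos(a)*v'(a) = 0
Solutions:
 v(a) = C1*cos(a)^(5/3)


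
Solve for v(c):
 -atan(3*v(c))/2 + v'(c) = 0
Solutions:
 Integral(1/atan(3*_y), (_y, v(c))) = C1 + c/2


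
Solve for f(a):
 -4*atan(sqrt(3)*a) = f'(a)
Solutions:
 f(a) = C1 - 4*a*atan(sqrt(3)*a) + 2*sqrt(3)*log(3*a^2 + 1)/3


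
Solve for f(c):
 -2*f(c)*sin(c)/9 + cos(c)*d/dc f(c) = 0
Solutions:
 f(c) = C1/cos(c)^(2/9)


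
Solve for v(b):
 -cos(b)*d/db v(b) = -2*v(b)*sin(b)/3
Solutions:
 v(b) = C1/cos(b)^(2/3)


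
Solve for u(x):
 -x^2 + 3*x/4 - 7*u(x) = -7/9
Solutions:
 u(x) = -x^2/7 + 3*x/28 + 1/9


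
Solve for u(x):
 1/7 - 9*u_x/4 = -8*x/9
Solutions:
 u(x) = C1 + 16*x^2/81 + 4*x/63


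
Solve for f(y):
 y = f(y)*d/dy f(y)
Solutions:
 f(y) = -sqrt(C1 + y^2)
 f(y) = sqrt(C1 + y^2)


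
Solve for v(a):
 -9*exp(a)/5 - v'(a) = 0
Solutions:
 v(a) = C1 - 9*exp(a)/5


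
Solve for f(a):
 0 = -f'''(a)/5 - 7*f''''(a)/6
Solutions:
 f(a) = C1 + C2*a + C3*a^2 + C4*exp(-6*a/35)


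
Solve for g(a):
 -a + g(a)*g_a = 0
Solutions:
 g(a) = -sqrt(C1 + a^2)
 g(a) = sqrt(C1 + a^2)


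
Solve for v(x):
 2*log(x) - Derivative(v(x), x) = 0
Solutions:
 v(x) = C1 + 2*x*log(x) - 2*x


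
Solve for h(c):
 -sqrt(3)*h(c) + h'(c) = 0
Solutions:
 h(c) = C1*exp(sqrt(3)*c)


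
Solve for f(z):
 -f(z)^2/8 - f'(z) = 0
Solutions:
 f(z) = 8/(C1 + z)


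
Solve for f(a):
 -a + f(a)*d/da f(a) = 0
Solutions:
 f(a) = -sqrt(C1 + a^2)
 f(a) = sqrt(C1 + a^2)


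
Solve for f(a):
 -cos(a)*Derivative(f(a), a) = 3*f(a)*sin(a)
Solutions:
 f(a) = C1*cos(a)^3


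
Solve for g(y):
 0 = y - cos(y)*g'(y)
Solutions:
 g(y) = C1 + Integral(y/cos(y), y)


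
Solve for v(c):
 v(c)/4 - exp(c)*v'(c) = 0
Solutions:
 v(c) = C1*exp(-exp(-c)/4)


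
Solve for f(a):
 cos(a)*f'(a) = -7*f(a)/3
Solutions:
 f(a) = C1*(sin(a) - 1)^(7/6)/(sin(a) + 1)^(7/6)


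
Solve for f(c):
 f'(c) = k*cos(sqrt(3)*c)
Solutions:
 f(c) = C1 + sqrt(3)*k*sin(sqrt(3)*c)/3
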